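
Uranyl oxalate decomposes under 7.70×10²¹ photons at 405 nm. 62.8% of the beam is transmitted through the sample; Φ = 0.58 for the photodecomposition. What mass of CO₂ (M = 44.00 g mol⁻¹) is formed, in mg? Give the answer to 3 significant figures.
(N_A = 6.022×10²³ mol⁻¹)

Moles of photons: 7.70×10²¹ / 6.022×10²³ = 0.01279 mol.
Fraction absorbed: 1 − 62.8/100 = 0.3720.
Photons absorbed: 0.3720 × 0.01279 = 0.004758 mol.
Product: Φ × n_abs = 0.58 × 0.004758 = 0.002760 mol.
Mass: 0.002760 × 44.00 = 0.1214 g = 121 mg.

121 mg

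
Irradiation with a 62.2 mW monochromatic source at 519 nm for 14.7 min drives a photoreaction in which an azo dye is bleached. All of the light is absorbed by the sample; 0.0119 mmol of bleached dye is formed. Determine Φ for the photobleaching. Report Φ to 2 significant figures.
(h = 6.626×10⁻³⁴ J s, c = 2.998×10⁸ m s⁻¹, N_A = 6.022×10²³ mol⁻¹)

Product: 0.0119 mmol = 1.19×10⁻⁵ mol.
Photon energy at 519 nm: hc/λ = (6.626×10⁻³⁴)(2.998×10⁸)/(519×10⁻⁹) = 3.828×10⁻¹⁹ J.
Energy delivered: (62.2 mW)(882 s) = 54.86 J.
Photons incident: 54.86 / 3.828×10⁻¹⁹ = 1.433×10²⁰, i.e. 1.433×10²⁰/6.022×10²³ = 2.380×10⁻⁴ mol.
Φ = 1.19×10⁻⁵ mol / 2.380×10⁻⁴ mol photons = 0.050.

Φ = 0.050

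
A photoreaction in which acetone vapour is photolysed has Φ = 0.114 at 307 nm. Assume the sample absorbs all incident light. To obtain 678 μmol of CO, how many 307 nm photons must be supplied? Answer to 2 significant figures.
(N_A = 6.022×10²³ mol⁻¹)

Product: 678 μmol = 6.78×10⁻⁴ mol.
Photons that must be absorbed: 6.78×10⁻⁴ / 0.114 = 0.005947 mol.
Photon count: 0.005947 × 6.022×10²³ = 3.6×10²¹.

3.6×10²¹ photons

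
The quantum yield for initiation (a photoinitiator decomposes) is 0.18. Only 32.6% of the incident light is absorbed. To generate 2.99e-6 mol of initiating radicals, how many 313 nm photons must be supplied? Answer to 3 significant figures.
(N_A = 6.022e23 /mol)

3.07e19 photons

Photons that must be absorbed: 2.99e-6 / 0.18 = 1.661e-5 mol.
Incident photons needed: 1.661e-5 / 0.326 = 5.095e-5 mol.
Photon count: 5.095e-5 × 6.022e23 = 3.07e19.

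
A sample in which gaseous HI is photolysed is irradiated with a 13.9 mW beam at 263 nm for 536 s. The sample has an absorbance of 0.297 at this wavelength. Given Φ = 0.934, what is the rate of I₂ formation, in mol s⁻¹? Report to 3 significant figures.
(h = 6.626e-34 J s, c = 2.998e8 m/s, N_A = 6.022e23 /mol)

Photon energy at 263 nm: hc/λ = (6.626e-34)(2.998e8)/(263e-9) = 7.553e-19 J.
Energy delivered: (13.9 mW)(536 s) = 7.450 J.
Photons incident: 7.450 / 7.553e-19 = 9.864e18, i.e. 9.864e18/6.022e23 = 1.638e-5 mol.
Fraction absorbed: 1 − 10^(−0.297) = 0.4953.
Photons absorbed: 0.4953 × 1.638e-5 = 8.113e-6 mol.
Product formed: 0.934 × 8.113e-6 = 7.578e-6 mol.
Rate: 7.578e-6 / 536 s = 1.41e-8 mol s⁻¹.

1.41e-8 mol s⁻¹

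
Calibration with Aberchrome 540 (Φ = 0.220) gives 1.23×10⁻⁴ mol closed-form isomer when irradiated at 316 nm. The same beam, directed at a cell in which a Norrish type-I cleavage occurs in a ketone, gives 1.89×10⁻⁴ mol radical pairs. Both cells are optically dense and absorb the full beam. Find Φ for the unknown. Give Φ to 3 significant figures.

Photons absorbed by the actinometer: 1.23×10⁻⁴ / 0.220 = 5.591×10⁻⁴ mol.
Φ(unknown) = 1.89×10⁻⁴ / 5.591×10⁻⁴ = 0.338.

Φ = 0.338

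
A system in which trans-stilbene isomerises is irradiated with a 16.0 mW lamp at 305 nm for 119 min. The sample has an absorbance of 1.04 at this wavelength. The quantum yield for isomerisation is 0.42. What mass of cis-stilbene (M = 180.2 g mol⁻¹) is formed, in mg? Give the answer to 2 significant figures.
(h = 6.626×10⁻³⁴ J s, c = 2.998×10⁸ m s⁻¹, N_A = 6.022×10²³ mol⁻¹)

20 mg

Photon energy at 305 nm: hc/λ = (6.626×10⁻³⁴)(2.998×10⁸)/(305×10⁻⁹) = 6.513×10⁻¹⁹ J.
Energy delivered: (16.0 mW)(7140 s) = 114.2 J.
Photons incident: 114.2 / 6.513×10⁻¹⁹ = 1.753×10²⁰, i.e. 1.753×10²⁰/6.022×10²³ = 2.911×10⁻⁴ mol.
Fraction absorbed: 1 − 10^(−1.04) = 0.9088.
Photons absorbed: 0.9088 × 2.911×10⁻⁴ = 2.646×10⁻⁴ mol.
Product: Φ × n_abs = 0.42 × 2.646×10⁻⁴ = 1.111×10⁻⁴ mol.
Mass: 1.111×10⁻⁴ × 180.2 = 0.02002 g = 20 mg.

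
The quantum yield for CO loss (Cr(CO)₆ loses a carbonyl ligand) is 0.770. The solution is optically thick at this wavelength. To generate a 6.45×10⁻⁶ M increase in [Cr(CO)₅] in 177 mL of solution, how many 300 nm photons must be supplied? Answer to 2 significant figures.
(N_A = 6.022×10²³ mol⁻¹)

8.9×10¹⁷ photons

Product: (6.45×10⁻⁶ M)(0.177 L) = 1.142×10⁻⁶ mol.
Photons that must be absorbed: 1.142×10⁻⁶ / 0.770 = 1.483×10⁻⁶ mol.
Photon count: 1.483×10⁻⁶ × 6.022×10²³ = 8.9×10¹⁷.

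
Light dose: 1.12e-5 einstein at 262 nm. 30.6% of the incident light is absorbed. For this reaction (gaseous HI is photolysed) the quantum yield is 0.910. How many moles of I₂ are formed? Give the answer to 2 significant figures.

Photons absorbed: 0.306 × 1.12e-5 = 3.427e-6 mol.
Product: Φ × n_abs = 0.910 × 3.427e-6 = 3.119e-6 mol.

3.1e-6 mol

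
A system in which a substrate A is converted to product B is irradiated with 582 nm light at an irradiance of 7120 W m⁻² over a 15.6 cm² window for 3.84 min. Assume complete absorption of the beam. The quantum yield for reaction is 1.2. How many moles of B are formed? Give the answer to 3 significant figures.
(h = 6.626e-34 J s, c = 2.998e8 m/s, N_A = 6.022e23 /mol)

Photon energy at 582 nm: hc/λ = (6.626e-34)(2.998e8)/(582e-9) = 3.413e-19 J.
Energy delivered: (7120 W m⁻²)(15.6e-4 m²)(230.4 s) = 2559 J.
Photons incident: 2559 / 3.413e-19 = 7.498e21, i.e. 7.498e21/6.022e23 = 0.01245 mol.
Product: Φ × n_abs = 1.2 × 0.01245 = 0.01494 mol.

0.0149 mol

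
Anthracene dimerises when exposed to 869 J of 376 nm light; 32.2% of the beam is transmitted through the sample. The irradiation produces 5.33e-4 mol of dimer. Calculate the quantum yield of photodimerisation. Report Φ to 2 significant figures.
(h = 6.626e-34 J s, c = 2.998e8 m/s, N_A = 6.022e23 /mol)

Φ = 0.29

Photon energy at 376 nm: hc/λ = (6.626e-34)(2.998e8)/(376e-9) = 5.283e-19 J.
Photons incident: 869 / 5.283e-19 = 1.645e21, i.e. 1.645e21/6.022e23 = 0.002732 mol.
Fraction absorbed: 1 − 32.2/100 = 0.6780.
Photons absorbed: 0.6780 × 0.002732 = 0.001852 mol.
Φ = 5.33e-4 mol / 0.001852 mol photons = 0.29.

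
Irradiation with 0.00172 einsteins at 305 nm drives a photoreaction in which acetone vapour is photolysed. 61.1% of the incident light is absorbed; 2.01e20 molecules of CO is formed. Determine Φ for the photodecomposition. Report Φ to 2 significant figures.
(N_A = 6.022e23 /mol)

Φ = 0.32

Product: 2.01e20 / 6.022e23 = 3.338e-4 mol.
Photons absorbed: 0.611 × 0.00172 = 0.001051 mol.
Φ = 3.338e-4 mol / 0.001051 mol photons = 0.32.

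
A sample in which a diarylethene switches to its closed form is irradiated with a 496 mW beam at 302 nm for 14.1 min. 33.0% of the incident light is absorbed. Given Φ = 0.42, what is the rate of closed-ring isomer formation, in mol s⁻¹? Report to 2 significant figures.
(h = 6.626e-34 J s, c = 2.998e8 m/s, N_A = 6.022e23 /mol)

1.7e-7 mol s⁻¹

Photon energy at 302 nm: hc/λ = (6.626e-34)(2.998e8)/(302e-9) = 6.578e-19 J.
Energy delivered: (496 mW)(846 s) = 419.6 J.
Photons incident: 419.6 / 6.578e-19 = 6.379e20, i.e. 6.379e20/6.022e23 = 0.001059 mol.
Photons absorbed: 0.330 × 0.001059 = 3.495e-4 mol.
Product formed: 0.42 × 3.495e-4 = 1.468e-4 mol.
Rate: 1.468e-4 / 846 s = 1.7e-7 mol s⁻¹.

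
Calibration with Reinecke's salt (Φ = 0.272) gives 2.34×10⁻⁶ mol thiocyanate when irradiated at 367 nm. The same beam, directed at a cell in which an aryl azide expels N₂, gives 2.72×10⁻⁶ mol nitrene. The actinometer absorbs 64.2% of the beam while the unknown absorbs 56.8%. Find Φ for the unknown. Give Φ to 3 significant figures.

Φ = 0.357

Photons absorbed by the actinometer: 2.34×10⁻⁶ / 0.272 = 8.603×10⁻⁶ mol.
Incident flux: 8.603×10⁻⁶ / 0.642 = 1.340×10⁻⁵ einstein.
Absorbed by unknown: 0.568 × 1.340×10⁻⁵ = 7.611×10⁻⁶ mol.
Φ(unknown) = 2.72×10⁻⁶ / 7.611×10⁻⁶ = 0.357.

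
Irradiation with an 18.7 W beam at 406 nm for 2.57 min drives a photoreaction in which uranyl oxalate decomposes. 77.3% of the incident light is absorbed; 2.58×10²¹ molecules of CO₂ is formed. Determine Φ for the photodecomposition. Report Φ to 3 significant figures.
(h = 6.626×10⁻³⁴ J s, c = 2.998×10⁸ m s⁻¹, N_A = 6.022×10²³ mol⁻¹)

Φ = 0.566

Product: 2.58×10²¹ / 6.022×10²³ = 0.004284 mol.
Photon energy at 406 nm: hc/λ = (6.626×10⁻³⁴)(2.998×10⁸)/(406×10⁻⁹) = 4.893×10⁻¹⁹ J.
Energy delivered: (18.7 W)(154.2 s) = 2884 J.
Photons incident: 2884 / 4.893×10⁻¹⁹ = 5.894×10²¹, i.e. 5.894×10²¹/6.022×10²³ = 0.009787 mol.
Photons absorbed: 0.773 × 0.009787 = 0.007565 mol.
Φ = 0.004284 mol / 0.007565 mol photons = 0.566.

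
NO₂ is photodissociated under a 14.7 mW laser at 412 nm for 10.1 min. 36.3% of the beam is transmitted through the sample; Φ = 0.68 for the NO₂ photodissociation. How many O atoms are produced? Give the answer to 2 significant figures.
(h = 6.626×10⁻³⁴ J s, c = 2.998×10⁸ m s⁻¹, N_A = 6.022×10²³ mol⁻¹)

Photon energy at 412 nm: hc/λ = (6.626×10⁻³⁴)(2.998×10⁸)/(412×10⁻⁹) = 4.822×10⁻¹⁹ J.
Energy delivered: (14.7 mW)(606 s) = 8.908 J.
Photons incident: 8.908 / 4.822×10⁻¹⁹ = 1.847×10¹⁹, i.e. 1.847×10¹⁹/6.022×10²³ = 3.067×10⁻⁵ mol.
Fraction absorbed: 1 − 36.3/100 = 0.6370.
Photons absorbed: 0.6370 × 3.067×10⁻⁵ = 1.954×10⁻⁵ mol.
Product: Φ × n_abs = 0.68 × 1.954×10⁻⁵ = 1.329×10⁻⁵ mol.
As a count: 1.329×10⁻⁵ × 6.022×10²³ = 8.0×10¹⁸.

8.0×10¹⁸ atoms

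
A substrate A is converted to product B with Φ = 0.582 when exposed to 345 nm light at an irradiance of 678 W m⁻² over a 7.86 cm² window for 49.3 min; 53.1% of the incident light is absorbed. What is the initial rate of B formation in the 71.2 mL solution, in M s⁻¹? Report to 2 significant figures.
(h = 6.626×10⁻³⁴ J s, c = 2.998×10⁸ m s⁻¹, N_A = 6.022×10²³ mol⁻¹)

Photon energy at 345 nm: hc/λ = (6.626×10⁻³⁴)(2.998×10⁸)/(345×10⁻⁹) = 5.758×10⁻¹⁹ J.
Energy delivered: (678 W m⁻²)(7.86×10⁻⁴ m²)(2958 s) = 1576 J.
Photons incident: 1576 / 5.758×10⁻¹⁹ = 2.737×10²¹, i.e. 2.737×10²¹/6.022×10²³ = 0.004545 mol.
Photons absorbed: 0.531 × 0.004545 = 0.002413 mol.
Product formed: 0.582 × 0.002413 = 0.001404 mol.
Rate: 0.001404 mol / (2958 s × 0.0712 L) = 6.7×10⁻⁶ M s⁻¹.

6.7×10⁻⁶ M s⁻¹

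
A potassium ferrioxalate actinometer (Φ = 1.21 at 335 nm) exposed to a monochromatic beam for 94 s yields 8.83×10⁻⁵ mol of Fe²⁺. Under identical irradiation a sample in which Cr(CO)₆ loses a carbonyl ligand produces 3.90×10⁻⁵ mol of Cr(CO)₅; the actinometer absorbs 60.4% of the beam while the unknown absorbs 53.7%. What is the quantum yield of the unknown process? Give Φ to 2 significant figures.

Φ = 0.60

Photons absorbed by the actinometer: 8.83×10⁻⁵ / 1.21 = 7.298×10⁻⁵ mol.
Incident flux: 7.298×10⁻⁵ / 0.604 = 1.208×10⁻⁴ einstein.
Absorbed by unknown: 0.537 × 1.208×10⁻⁴ = 6.487×10⁻⁵ mol.
Φ(unknown) = 3.90×10⁻⁵ / 6.487×10⁻⁵ = 0.60.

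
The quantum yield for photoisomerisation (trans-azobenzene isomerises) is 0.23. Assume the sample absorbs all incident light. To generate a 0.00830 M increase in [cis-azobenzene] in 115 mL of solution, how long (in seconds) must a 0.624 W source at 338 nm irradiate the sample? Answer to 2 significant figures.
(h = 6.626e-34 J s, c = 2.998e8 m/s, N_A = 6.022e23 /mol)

Product: (0.00830 M)(0.115 L) = 9.545e-4 mol.
Photons that must be absorbed: 9.545e-4 / 0.23 = 0.004150 mol.
Photon energy: hc/λ = 5.877e-19 J; per mole, 3.539e5 J mol⁻¹.
Energy required: 0.004150 × 3.539e5 = 1469 J.
Time: 1469 J / 0.624 W = 2400 s.

t ≈ 2400 s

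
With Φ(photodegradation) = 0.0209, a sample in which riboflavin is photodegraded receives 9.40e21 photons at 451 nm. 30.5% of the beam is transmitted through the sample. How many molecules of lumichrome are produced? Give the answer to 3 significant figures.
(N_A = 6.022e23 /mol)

Moles of photons: 9.40e21 / 6.022e23 = 0.01561 mol.
Fraction absorbed: 1 − 30.5/100 = 0.6950.
Photons absorbed: 0.6950 × 0.01561 = 0.01085 mol.
Product: Φ × n_abs = 0.0209 × 0.01085 = 2.268e-4 mol.
As a count: 2.268e-4 × 6.022e23 = 1.37e20.

1.37e20 molecules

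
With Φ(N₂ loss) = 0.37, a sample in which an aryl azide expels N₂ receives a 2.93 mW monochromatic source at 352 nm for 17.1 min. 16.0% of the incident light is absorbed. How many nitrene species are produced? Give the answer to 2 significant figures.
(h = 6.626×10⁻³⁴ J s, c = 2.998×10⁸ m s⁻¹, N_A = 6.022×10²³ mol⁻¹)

3.2×10¹⁷ species

Photon energy at 352 nm: hc/λ = (6.626×10⁻³⁴)(2.998×10⁸)/(352×10⁻⁹) = 5.643×10⁻¹⁹ J.
Energy delivered: (2.93 mW)(1026 s) = 3.006 J.
Photons incident: 3.006 / 5.643×10⁻¹⁹ = 5.327×10¹⁸, i.e. 5.327×10¹⁸/6.022×10²³ = 8.846×10⁻⁶ mol.
Photons absorbed: 0.160 × 8.846×10⁻⁶ = 1.415×10⁻⁶ mol.
Product: Φ × n_abs = 0.37 × 1.415×10⁻⁶ = 5.235×10⁻⁷ mol.
As a count: 5.235×10⁻⁷ × 6.022×10²³ = 3.2×10¹⁷.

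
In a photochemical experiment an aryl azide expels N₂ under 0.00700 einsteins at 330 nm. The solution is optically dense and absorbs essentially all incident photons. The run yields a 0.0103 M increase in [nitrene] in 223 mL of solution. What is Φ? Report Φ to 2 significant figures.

Φ = 0.33

Product: (0.0103 M)(0.223 L) = 0.002297 mol.
Φ = 0.002297 mol / 0.00700 mol photons = 0.33.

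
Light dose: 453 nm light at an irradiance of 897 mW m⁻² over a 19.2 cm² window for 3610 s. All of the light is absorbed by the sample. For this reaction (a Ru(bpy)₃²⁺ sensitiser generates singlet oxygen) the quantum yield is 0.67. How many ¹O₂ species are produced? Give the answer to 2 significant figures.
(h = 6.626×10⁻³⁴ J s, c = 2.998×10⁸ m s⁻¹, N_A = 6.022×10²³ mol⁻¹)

9.5×10¹⁸ species

Photon energy at 453 nm: hc/λ = (6.626×10⁻³⁴)(2.998×10⁸)/(453×10⁻⁹) = 4.385×10⁻¹⁹ J.
Energy delivered: (897 mW m⁻²)(19.2×10⁻⁴ m²)(3610 s) = 6.217 J.
Photons incident: 6.217 / 4.385×10⁻¹⁹ = 1.418×10¹⁹, i.e. 1.418×10¹⁹/6.022×10²³ = 2.355×10⁻⁵ mol.
Product: Φ × n_abs = 0.67 × 2.355×10⁻⁵ = 1.578×10⁻⁵ mol.
As a count: 1.578×10⁻⁵ × 6.022×10²³ = 9.5×10¹⁸.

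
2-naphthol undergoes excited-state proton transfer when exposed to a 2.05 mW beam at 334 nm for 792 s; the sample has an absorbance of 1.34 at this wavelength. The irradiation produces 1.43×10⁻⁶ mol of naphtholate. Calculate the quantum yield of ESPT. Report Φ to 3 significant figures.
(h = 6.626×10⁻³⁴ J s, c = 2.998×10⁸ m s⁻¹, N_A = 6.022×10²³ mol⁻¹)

Φ = 0.331

Photon energy at 334 nm: hc/λ = (6.626×10⁻³⁴)(2.998×10⁸)/(334×10⁻⁹) = 5.948×10⁻¹⁹ J.
Energy delivered: (2.05 mW)(792 s) = 1.624 J.
Photons incident: 1.624 / 5.948×10⁻¹⁹ = 2.730×10¹⁸, i.e. 2.730×10¹⁸/6.022×10²³ = 4.533×10⁻⁶ mol.
Fraction absorbed: 1 − 10^(−1.34) = 0.9543.
Photons absorbed: 0.9543 × 4.533×10⁻⁶ = 4.326×10⁻⁶ mol.
Φ = 1.43×10⁻⁶ mol / 4.326×10⁻⁶ mol photons = 0.331.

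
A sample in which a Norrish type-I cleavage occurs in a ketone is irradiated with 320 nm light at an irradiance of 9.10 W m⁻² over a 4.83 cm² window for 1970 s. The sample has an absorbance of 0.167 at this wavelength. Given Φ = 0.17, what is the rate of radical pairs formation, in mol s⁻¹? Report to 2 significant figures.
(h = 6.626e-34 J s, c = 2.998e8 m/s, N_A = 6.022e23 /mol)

Photon energy at 320 nm: hc/λ = (6.626e-34)(2.998e8)/(320e-9) = 6.208e-19 J.
Energy delivered: (9.10 W m⁻²)(4.83e-4 m²)(1970 s) = 8.659 J.
Photons incident: 8.659 / 6.208e-19 = 1.395e19, i.e. 1.395e19/6.022e23 = 2.317e-5 mol.
Fraction absorbed: 1 − 10^(−0.167) = 0.3192.
Photons absorbed: 0.3192 × 2.317e-5 = 7.396e-6 mol.
Product formed: 0.17 × 7.396e-6 = 1.257e-6 mol.
Rate: 1.257e-6 / 1970 s = 6.4e-10 mol s⁻¹.

6.4e-10 mol s⁻¹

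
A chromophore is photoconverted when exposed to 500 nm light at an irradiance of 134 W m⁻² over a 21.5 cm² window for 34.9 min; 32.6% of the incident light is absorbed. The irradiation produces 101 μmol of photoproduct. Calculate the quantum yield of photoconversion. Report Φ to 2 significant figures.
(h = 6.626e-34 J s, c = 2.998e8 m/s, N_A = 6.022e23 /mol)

Φ = 0.12

Product: 101 μmol = 1.01e-4 mol.
Photon energy at 500 nm: hc/λ = (6.626e-34)(2.998e8)/(500e-9) = 3.973e-19 J.
Energy delivered: (134 W m⁻²)(21.5e-4 m²)(2094 s) = 603.3 J.
Photons incident: 603.3 / 3.973e-19 = 1.518e21, i.e. 1.518e21/6.022e23 = 0.002521 mol.
Photons absorbed: 0.326 × 0.002521 = 8.218e-4 mol.
Φ = 1.01e-4 mol / 8.218e-4 mol photons = 0.12.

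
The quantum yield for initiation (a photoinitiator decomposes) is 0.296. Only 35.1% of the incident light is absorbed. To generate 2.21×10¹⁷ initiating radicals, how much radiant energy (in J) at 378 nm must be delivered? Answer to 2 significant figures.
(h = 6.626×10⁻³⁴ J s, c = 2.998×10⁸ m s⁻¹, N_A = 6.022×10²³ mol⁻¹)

1.1 J

Product: 2.21×10¹⁷ / 6.022×10²³ = 3.670×10⁻⁷ mol.
Photons that must be absorbed: 3.670×10⁻⁷ / 0.296 = 1.240×10⁻⁶ mol.
Incident photons needed: 1.240×10⁻⁶ / 0.351 = 3.533×10⁻⁶ mol.
Photon energy: hc/λ = 5.255×10⁻¹⁹ J; per mole, 3.165×10⁵ J mol⁻¹.
Energy required: 3.533×10⁻⁶ × 3.165×10⁵ = 1.1 J.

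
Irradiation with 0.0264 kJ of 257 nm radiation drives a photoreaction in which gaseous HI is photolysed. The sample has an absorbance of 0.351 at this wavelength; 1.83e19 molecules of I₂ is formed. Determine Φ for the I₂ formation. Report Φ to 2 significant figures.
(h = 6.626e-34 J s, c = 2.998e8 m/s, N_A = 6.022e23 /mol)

Φ = 0.97

Product: 1.83e19 / 6.022e23 = 3.039e-5 mol.
Photon energy at 257 nm: hc/λ = (6.626e-34)(2.998e8)/(257e-9) = 7.729e-19 J.
Incident energy: 0.0264 kJ = 26.4 J.
Photons incident: 26.4 / 7.729e-19 = 3.416e19, i.e. 3.416e19/6.022e23 = 5.673e-5 mol.
Fraction absorbed: 1 − 10^(−0.351) = 0.5543.
Photons absorbed: 0.5543 × 5.673e-5 = 3.145e-5 mol.
Φ = 3.039e-5 mol / 3.145e-5 mol photons = 0.97.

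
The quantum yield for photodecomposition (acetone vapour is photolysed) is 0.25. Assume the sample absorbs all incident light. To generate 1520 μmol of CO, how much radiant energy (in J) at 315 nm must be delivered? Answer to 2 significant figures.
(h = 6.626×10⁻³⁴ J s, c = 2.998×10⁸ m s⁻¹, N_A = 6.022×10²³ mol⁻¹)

Product: 1520 μmol = 0.00152 mol.
Photons that must be absorbed: 0.00152 / 0.25 = 0.006080 mol.
Photon energy: hc/λ = 6.306×10⁻¹⁹ J; per mole, 3.797×10⁵ J mol⁻¹.
Energy required: 0.006080 × 3.797×10⁵ = 2300 J.

2300 J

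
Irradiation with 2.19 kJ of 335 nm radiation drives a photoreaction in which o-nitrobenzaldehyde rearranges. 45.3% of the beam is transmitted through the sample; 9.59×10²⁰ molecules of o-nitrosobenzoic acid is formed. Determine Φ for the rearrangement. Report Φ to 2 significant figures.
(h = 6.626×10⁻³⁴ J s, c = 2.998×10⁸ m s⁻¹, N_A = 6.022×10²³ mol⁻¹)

Product: 9.59×10²⁰ / 6.022×10²³ = 0.001592 mol.
Photon energy at 335 nm: hc/λ = (6.626×10⁻³⁴)(2.998×10⁸)/(335×10⁻⁹) = 5.930×10⁻¹⁹ J.
Incident energy: 2.19 kJ = 2190 J.
Photons incident: 2190 / 5.930×10⁻¹⁹ = 3.693×10²¹, i.e. 3.693×10²¹/6.022×10²³ = 0.006133 mol.
Fraction absorbed: 1 − 45.3/100 = 0.5470.
Photons absorbed: 0.5470 × 0.006133 = 0.003355 mol.
Φ = 0.001592 mol / 0.003355 mol photons = 0.47.

Φ = 0.47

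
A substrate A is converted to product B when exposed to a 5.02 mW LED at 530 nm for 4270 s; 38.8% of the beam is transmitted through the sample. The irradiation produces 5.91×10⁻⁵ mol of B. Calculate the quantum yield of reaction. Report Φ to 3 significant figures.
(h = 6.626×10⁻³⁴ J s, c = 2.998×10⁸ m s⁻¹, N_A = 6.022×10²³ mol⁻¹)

Φ = 1.02

Photon energy at 530 nm: hc/λ = (6.626×10⁻³⁴)(2.998×10⁸)/(530×10⁻⁹) = 3.748×10⁻¹⁹ J.
Energy delivered: (5.02 mW)(4270 s) = 21.44 J.
Photons incident: 21.44 / 3.748×10⁻¹⁹ = 5.720×10¹⁹, i.e. 5.720×10¹⁹/6.022×10²³ = 9.499×10⁻⁵ mol.
Fraction absorbed: 1 − 38.8/100 = 0.6120.
Photons absorbed: 0.6120 × 9.499×10⁻⁵ = 5.813×10⁻⁵ mol.
Φ = 5.91×10⁻⁵ mol / 5.813×10⁻⁵ mol photons = 1.02.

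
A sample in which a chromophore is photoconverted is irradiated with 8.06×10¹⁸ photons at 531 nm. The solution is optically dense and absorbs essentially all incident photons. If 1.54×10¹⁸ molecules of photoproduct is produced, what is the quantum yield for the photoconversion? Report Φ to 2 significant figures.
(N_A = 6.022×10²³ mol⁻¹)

Φ = 0.19

Product: 1.54×10¹⁸ / 6.022×10²³ = 2.557×10⁻⁶ mol.
Moles of photons: 8.06×10¹⁸ / 6.022×10²³ = 1.338×10⁻⁵ mol.
Φ = 2.557×10⁻⁶ mol / 1.338×10⁻⁵ mol photons = 0.19.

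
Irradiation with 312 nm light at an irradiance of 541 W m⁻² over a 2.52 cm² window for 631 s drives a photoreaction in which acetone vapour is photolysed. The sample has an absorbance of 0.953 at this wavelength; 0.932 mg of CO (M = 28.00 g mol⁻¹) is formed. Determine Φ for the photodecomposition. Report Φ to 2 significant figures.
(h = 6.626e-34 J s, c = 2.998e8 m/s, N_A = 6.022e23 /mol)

Product: 0.932 mg / 28.00 g mol⁻¹ = 3.329e-5 mol.
Photon energy at 312 nm: hc/λ = (6.626e-34)(2.998e8)/(312e-9) = 6.367e-19 J.
Energy delivered: (541 W m⁻²)(2.52e-4 m²)(631 s) = 86.03 J.
Photons incident: 86.03 / 6.367e-19 = 1.351e20, i.e. 1.351e20/6.022e23 = 2.243e-4 mol.
Fraction absorbed: 1 − 10^(−0.953) = 0.8886.
Photons absorbed: 0.8886 × 2.243e-4 = 1.993e-4 mol.
Φ = 3.329e-5 mol / 1.993e-4 mol photons = 0.17.

Φ = 0.17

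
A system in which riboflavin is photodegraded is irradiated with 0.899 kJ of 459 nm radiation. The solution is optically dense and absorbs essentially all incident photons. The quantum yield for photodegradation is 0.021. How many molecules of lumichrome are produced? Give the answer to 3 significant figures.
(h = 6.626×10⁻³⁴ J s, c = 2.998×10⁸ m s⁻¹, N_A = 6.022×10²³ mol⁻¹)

Photon energy at 459 nm: hc/λ = (6.626×10⁻³⁴)(2.998×10⁸)/(459×10⁻⁹) = 4.328×10⁻¹⁹ J.
Incident energy: 0.899 kJ = 899 J.
Photons incident: 899 / 4.328×10⁻¹⁹ = 2.077×10²¹, i.e. 2.077×10²¹/6.022×10²³ = 0.003449 mol.
Product: Φ × n_abs = 0.021 × 0.003449 = 7.243×10⁻⁵ mol.
As a count: 7.243×10⁻⁵ × 6.022×10²³ = 4.36×10¹⁹.

4.36×10¹⁹ molecules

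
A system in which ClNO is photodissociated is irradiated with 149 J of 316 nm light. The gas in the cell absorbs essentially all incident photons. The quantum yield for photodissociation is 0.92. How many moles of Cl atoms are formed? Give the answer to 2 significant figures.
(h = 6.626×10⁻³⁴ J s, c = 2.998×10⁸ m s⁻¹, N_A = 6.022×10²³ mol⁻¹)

3.6×10⁻⁴ mol

Photon energy at 316 nm: hc/λ = (6.626×10⁻³⁴)(2.998×10⁸)/(316×10⁻⁹) = 6.286×10⁻¹⁹ J.
Photons incident: 149 / 6.286×10⁻¹⁹ = 2.370×10²⁰, i.e. 2.370×10²⁰/6.022×10²³ = 3.936×10⁻⁴ mol.
Product: Φ × n_abs = 0.92 × 3.936×10⁻⁴ = 3.621×10⁻⁴ mol.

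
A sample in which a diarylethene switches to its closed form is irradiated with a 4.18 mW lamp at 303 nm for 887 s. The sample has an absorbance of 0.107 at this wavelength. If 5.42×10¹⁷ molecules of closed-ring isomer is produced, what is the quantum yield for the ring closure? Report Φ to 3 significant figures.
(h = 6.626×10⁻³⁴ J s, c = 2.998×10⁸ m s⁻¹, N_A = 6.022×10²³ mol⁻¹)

Product: 5.42×10¹⁷ / 6.022×10²³ = 9.000×10⁻⁷ mol.
Photon energy at 303 nm: hc/λ = (6.626×10⁻³⁴)(2.998×10⁸)/(303×10⁻⁹) = 6.556×10⁻¹⁹ J.
Energy delivered: (4.18 mW)(887 s) = 3.708 J.
Photons incident: 3.708 / 6.556×10⁻¹⁹ = 5.656×10¹⁸, i.e. 5.656×10¹⁸/6.022×10²³ = 9.392×10⁻⁶ mol.
Fraction absorbed: 1 − 10^(−0.107) = 0.2184.
Photons absorbed: 0.2184 × 9.392×10⁻⁶ = 2.051×10⁻⁶ mol.
Φ = 9.000×10⁻⁷ mol / 2.051×10⁻⁶ mol photons = 0.439.

Φ = 0.439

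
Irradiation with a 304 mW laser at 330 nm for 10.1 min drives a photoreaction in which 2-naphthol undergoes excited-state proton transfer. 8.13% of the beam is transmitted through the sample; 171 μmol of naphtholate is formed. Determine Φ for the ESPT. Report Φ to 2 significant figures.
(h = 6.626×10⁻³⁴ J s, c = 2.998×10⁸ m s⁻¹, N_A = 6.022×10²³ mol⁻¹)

Φ = 0.37

Product: 171 μmol = 1.71×10⁻⁴ mol.
Photon energy at 330 nm: hc/λ = (6.626×10⁻³⁴)(2.998×10⁸)/(330×10⁻⁹) = 6.020×10⁻¹⁹ J.
Energy delivered: (304 mW)(606 s) = 184.2 J.
Photons incident: 184.2 / 6.020×10⁻¹⁹ = 3.060×10²⁰, i.e. 3.060×10²⁰/6.022×10²³ = 5.081×10⁻⁴ mol.
Fraction absorbed: 1 − 8.13/100 = 0.9187.
Photons absorbed: 0.9187 × 5.081×10⁻⁴ = 4.668×10⁻⁴ mol.
Φ = 1.71×10⁻⁴ mol / 4.668×10⁻⁴ mol photons = 0.37.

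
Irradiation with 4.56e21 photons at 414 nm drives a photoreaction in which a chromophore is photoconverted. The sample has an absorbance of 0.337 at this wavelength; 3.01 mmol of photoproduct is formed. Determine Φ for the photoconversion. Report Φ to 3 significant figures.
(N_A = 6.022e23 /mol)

Product: 3.01 mmol = 0.00301 mol.
Moles of photons: 4.56e21 / 6.022e23 = 0.007572 mol.
Fraction absorbed: 1 − 10^(−0.337) = 0.5397.
Photons absorbed: 0.5397 × 0.007572 = 0.004087 mol.
Φ = 0.00301 mol / 0.004087 mol photons = 0.736.

Φ = 0.736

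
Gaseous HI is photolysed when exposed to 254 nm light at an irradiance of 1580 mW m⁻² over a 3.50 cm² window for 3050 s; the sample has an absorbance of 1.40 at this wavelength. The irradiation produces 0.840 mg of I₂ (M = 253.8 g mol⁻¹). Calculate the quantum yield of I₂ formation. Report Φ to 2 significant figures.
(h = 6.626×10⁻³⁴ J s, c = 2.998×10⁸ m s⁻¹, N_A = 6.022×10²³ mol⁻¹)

Φ = 0.96

Product: 0.840 mg / 253.8 g mol⁻¹ = 3.310×10⁻⁶ mol.
Photon energy at 254 nm: hc/λ = (6.626×10⁻³⁴)(2.998×10⁸)/(254×10⁻⁹) = 7.821×10⁻¹⁹ J.
Energy delivered: (1580 mW m⁻²)(3.50×10⁻⁴ m²)(3050 s) = 1.687 J.
Photons incident: 1.687 / 7.821×10⁻¹⁹ = 2.157×10¹⁸, i.e. 2.157×10¹⁸/6.022×10²³ = 3.582×10⁻⁶ mol.
Fraction absorbed: 1 − 10^(−1.40) = 0.9602.
Photons absorbed: 0.9602 × 3.582×10⁻⁶ = 3.439×10⁻⁶ mol.
Φ = 3.310×10⁻⁶ mol / 3.439×10⁻⁶ mol photons = 0.96.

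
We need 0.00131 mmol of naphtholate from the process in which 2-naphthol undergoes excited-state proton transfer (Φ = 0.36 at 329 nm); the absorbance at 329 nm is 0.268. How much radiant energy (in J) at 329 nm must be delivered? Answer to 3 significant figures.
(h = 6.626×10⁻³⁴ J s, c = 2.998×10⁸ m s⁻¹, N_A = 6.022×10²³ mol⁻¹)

2.87 J

Product: 0.00131 mmol = 1.31×10⁻⁶ mol.
Photons that must be absorbed: 1.31×10⁻⁶ / 0.36 = 3.639×10⁻⁶ mol.
Fraction absorbed: 1 − 10^(−0.268) = 0.4605.
Incident photons needed: 3.639×10⁻⁶ / 0.4605 = 7.902×10⁻⁶ mol.
Photon energy: hc/λ = 6.038×10⁻¹⁹ J; per mole, 3.636×10⁵ J mol⁻¹.
Energy required: 7.902×10⁻⁶ × 3.636×10⁵ = 2.87 J.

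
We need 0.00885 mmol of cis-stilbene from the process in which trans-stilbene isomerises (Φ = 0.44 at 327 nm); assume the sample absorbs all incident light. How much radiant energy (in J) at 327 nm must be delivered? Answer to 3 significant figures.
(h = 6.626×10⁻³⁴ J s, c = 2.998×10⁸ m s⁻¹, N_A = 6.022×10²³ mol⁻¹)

7.36 J

Product: 0.00885 mmol = 8.85×10⁻⁶ mol.
Photons that must be absorbed: 8.85×10⁻⁶ / 0.44 = 2.011×10⁻⁵ mol.
Photon energy: hc/λ = 6.075×10⁻¹⁹ J; per mole, 3.658×10⁵ J mol⁻¹.
Energy required: 2.011×10⁻⁵ × 3.658×10⁵ = 7.36 J.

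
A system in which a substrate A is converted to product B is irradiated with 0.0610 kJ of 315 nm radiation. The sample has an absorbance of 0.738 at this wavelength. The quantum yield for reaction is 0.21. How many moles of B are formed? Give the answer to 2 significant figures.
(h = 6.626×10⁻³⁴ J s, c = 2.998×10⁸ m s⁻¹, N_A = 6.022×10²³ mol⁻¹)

2.8×10⁻⁵ mol

Photon energy at 315 nm: hc/λ = (6.626×10⁻³⁴)(2.998×10⁸)/(315×10⁻⁹) = 6.306×10⁻¹⁹ J.
Incident energy: 0.0610 kJ = 61.0 J.
Photons incident: 61.0 / 6.306×10⁻¹⁹ = 9.673×10¹⁹, i.e. 9.673×10¹⁹/6.022×10²³ = 1.606×10⁻⁴ mol.
Fraction absorbed: 1 − 10^(−0.738) = 0.8172.
Photons absorbed: 0.8172 × 1.606×10⁻⁴ = 1.312×10⁻⁴ mol.
Product: Φ × n_abs = 0.21 × 1.312×10⁻⁴ = 2.755×10⁻⁵ mol.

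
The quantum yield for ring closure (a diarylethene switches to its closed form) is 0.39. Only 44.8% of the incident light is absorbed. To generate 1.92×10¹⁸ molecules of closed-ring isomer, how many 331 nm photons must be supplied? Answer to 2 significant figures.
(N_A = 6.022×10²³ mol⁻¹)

1.1×10¹⁹ photons

Product: 1.92×10¹⁸ / 6.022×10²³ = 3.188×10⁻⁶ mol.
Photons that must be absorbed: 3.188×10⁻⁶ / 0.39 = 8.174×10⁻⁶ mol.
Incident photons needed: 8.174×10⁻⁶ / 0.448 = 1.825×10⁻⁵ mol.
Photon count: 1.825×10⁻⁵ × 6.022×10²³ = 1.1×10¹⁹.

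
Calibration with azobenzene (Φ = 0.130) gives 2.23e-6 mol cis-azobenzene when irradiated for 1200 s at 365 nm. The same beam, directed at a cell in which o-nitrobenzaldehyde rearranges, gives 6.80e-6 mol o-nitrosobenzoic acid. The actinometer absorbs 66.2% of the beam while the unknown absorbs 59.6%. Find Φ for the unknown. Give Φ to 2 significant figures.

Φ = 0.44

Photons absorbed by the actinometer: 2.23e-6 / 0.130 = 1.715e-5 mol.
Incident flux: 1.715e-5 / 0.662 = 2.591e-5 einstein.
Absorbed by unknown: 0.596 × 2.591e-5 = 1.544e-5 mol.
Φ(unknown) = 6.80e-6 / 1.544e-5 = 0.44.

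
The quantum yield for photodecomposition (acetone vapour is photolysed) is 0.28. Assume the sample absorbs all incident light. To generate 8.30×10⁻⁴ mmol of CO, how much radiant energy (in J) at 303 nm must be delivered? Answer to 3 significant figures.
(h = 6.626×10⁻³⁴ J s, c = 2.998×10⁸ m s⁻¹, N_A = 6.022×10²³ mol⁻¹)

Product: 8.30×10⁻⁴ mmol = 8.30×10⁻⁷ mol.
Photons that must be absorbed: 8.30×10⁻⁷ / 0.28 = 2.964×10⁻⁶ mol.
Photon energy: hc/λ = 6.556×10⁻¹⁹ J; per mole, 3.948×10⁵ J mol⁻¹.
Energy required: 2.964×10⁻⁶ × 3.948×10⁵ = 1.17 J.

1.17 J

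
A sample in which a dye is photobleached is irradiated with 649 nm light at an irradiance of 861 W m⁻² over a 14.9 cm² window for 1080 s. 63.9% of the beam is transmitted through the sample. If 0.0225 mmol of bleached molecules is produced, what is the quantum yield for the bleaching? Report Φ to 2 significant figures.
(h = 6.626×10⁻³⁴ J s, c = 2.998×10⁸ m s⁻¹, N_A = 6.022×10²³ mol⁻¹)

Φ = 0.0083

Product: 0.0225 mmol = 2.25×10⁻⁵ mol.
Photon energy at 649 nm: hc/λ = (6.626×10⁻³⁴)(2.998×10⁸)/(649×10⁻⁹) = 3.061×10⁻¹⁹ J.
Energy delivered: (861 W m⁻²)(14.9×10⁻⁴ m²)(1080 s) = 1386 J.
Photons incident: 1386 / 3.061×10⁻¹⁹ = 4.528×10²¹, i.e. 4.528×10²¹/6.022×10²³ = 0.007519 mol.
Fraction absorbed: 1 − 63.9/100 = 0.3610.
Photons absorbed: 0.3610 × 0.007519 = 0.002714 mol.
Φ = 2.25×10⁻⁵ mol / 0.002714 mol photons = 0.0083.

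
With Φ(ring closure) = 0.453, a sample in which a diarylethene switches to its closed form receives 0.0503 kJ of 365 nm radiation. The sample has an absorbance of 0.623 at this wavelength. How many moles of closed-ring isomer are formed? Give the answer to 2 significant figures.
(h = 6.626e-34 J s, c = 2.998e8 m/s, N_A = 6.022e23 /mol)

5.3e-5 mol

Photon energy at 365 nm: hc/λ = (6.626e-34)(2.998e8)/(365e-9) = 5.442e-19 J.
Incident energy: 0.0503 kJ = 50.3 J.
Photons incident: 50.3 / 5.442e-19 = 9.243e19, i.e. 9.243e19/6.022e23 = 1.535e-4 mol.
Fraction absorbed: 1 − 10^(−0.623) = 0.7618.
Photons absorbed: 0.7618 × 1.535e-4 = 1.169e-4 mol.
Product: Φ × n_abs = 0.453 × 1.169e-4 = 5.296e-5 mol.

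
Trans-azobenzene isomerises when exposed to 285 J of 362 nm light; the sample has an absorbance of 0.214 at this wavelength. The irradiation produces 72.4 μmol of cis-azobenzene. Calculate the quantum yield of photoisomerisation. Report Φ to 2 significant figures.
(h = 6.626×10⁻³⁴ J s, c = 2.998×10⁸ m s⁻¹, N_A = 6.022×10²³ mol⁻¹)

Φ = 0.22

Product: 72.4 μmol = 7.24×10⁻⁵ mol.
Photon energy at 362 nm: hc/λ = (6.626×10⁻³⁴)(2.998×10⁸)/(362×10⁻⁹) = 5.487×10⁻¹⁹ J.
Photons incident: 285 / 5.487×10⁻¹⁹ = 5.194×10²⁰, i.e. 5.194×10²⁰/6.022×10²³ = 8.625×10⁻⁴ mol.
Fraction absorbed: 1 − 10^(−0.214) = 0.3891.
Photons absorbed: 0.3891 × 8.625×10⁻⁴ = 3.356×10⁻⁴ mol.
Φ = 7.24×10⁻⁵ mol / 3.356×10⁻⁴ mol photons = 0.22.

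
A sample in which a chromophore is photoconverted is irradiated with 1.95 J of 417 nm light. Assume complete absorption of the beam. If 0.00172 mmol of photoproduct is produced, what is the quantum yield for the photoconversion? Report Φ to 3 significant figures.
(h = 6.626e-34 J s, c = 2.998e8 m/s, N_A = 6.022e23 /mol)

Product: 0.00172 mmol = 1.72e-6 mol.
Photon energy at 417 nm: hc/λ = (6.626e-34)(2.998e8)/(417e-9) = 4.764e-19 J.
Photons incident: 1.95 / 4.764e-19 = 4.093e18, i.e. 4.093e18/6.022e23 = 6.797e-6 mol.
Φ = 1.72e-6 mol / 6.797e-6 mol photons = 0.253.

Φ = 0.253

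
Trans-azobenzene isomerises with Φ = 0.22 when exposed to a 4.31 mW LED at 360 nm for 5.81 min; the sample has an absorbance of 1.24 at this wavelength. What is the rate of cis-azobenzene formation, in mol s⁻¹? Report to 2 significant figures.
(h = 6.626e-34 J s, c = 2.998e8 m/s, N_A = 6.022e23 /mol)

2.7e-9 mol s⁻¹

Photon energy at 360 nm: hc/λ = (6.626e-34)(2.998e8)/(360e-9) = 5.518e-19 J.
Energy delivered: (4.31 mW)(348.6 s) = 1.502 J.
Photons incident: 1.502 / 5.518e-19 = 2.722e18, i.e. 2.722e18/6.022e23 = 4.520e-6 mol.
Fraction absorbed: 1 − 10^(−1.24) = 0.9425.
Photons absorbed: 0.9425 × 4.520e-6 = 4.260e-6 mol.
Product formed: 0.22 × 4.260e-6 = 9.372e-7 mol.
Rate: 9.372e-7 / 348.6 s = 2.7e-9 mol s⁻¹.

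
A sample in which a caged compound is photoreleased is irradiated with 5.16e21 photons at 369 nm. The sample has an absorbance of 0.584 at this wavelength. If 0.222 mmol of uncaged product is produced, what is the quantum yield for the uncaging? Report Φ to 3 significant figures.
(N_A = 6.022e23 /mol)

Product: 0.222 mmol = 2.22e-4 mol.
Moles of photons: 5.16e21 / 6.022e23 = 0.008569 mol.
Fraction absorbed: 1 − 10^(−0.584) = 0.7394.
Photons absorbed: 0.7394 × 0.008569 = 0.006336 mol.
Φ = 2.22e-4 mol / 0.006336 mol photons = 0.0350.

Φ = 0.0350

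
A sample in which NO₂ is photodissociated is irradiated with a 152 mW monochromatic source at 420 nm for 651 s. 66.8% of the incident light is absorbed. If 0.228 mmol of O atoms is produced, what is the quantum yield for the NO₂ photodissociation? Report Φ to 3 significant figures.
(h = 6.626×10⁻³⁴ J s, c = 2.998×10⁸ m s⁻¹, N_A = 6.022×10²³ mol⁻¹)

Φ = 0.982

Product: 0.228 mmol = 2.28×10⁻⁴ mol.
Photon energy at 420 nm: hc/λ = (6.626×10⁻³⁴)(2.998×10⁸)/(420×10⁻⁹) = 4.730×10⁻¹⁹ J.
Energy delivered: (152 mW)(651 s) = 98.95 J.
Photons incident: 98.95 / 4.730×10⁻¹⁹ = 2.092×10²⁰, i.e. 2.092×10²⁰/6.022×10²³ = 3.474×10⁻⁴ mol.
Photons absorbed: 0.668 × 3.474×10⁻⁴ = 2.321×10⁻⁴ mol.
Φ = 2.28×10⁻⁴ mol / 2.321×10⁻⁴ mol photons = 0.982.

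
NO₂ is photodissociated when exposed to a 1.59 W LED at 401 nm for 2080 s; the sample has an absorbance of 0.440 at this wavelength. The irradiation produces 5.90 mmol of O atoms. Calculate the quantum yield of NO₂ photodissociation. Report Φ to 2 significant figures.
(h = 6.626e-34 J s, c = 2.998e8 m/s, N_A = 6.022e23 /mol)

Product: 5.90 mmol = 0.00590 mol.
Photon energy at 401 nm: hc/λ = (6.626e-34)(2.998e8)/(401e-9) = 4.954e-19 J.
Energy delivered: (1.59 W)(2080 s) = 3307 J.
Photons incident: 3307 / 4.954e-19 = 6.675e21, i.e. 6.675e21/6.022e23 = 0.01108 mol.
Fraction absorbed: 1 − 10^(−0.440) = 0.6369.
Photons absorbed: 0.6369 × 0.01108 = 0.007057 mol.
Φ = 0.00590 mol / 0.007057 mol photons = 0.84.

Φ = 0.84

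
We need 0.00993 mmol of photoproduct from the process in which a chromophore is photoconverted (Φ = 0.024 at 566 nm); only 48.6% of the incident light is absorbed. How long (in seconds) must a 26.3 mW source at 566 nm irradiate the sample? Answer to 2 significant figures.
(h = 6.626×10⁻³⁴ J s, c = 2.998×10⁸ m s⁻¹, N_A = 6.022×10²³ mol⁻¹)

t ≈ 6800 s

Product: 0.00993 mmol = 9.93×10⁻⁶ mol.
Photons that must be absorbed: 9.93×10⁻⁶ / 0.024 = 4.138×10⁻⁴ mol.
Incident photons needed: 4.138×10⁻⁴ / 0.486 = 8.514×10⁻⁴ mol.
Photon energy: hc/λ = 3.510×10⁻¹⁹ J; per mole, 2.114×10⁵ J mol⁻¹.
Energy required: 8.514×10⁻⁴ × 2.114×10⁵ = 180.0 J.
Time: 180.0 J / 0.0263 W = 6800 s.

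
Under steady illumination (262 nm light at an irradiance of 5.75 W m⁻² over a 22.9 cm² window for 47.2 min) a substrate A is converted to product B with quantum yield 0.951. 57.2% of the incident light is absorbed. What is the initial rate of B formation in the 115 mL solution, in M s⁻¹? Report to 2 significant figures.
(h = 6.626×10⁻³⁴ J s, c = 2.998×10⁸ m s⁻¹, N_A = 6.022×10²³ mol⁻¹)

1.4×10⁻⁷ M s⁻¹

Photon energy at 262 nm: hc/λ = (6.626×10⁻³⁴)(2.998×10⁸)/(262×10⁻⁹) = 7.582×10⁻¹⁹ J.
Energy delivered: (5.75 W m⁻²)(22.9×10⁻⁴ m²)(2832 s) = 37.29 J.
Photons incident: 37.29 / 7.582×10⁻¹⁹ = 4.918×10¹⁹, i.e. 4.918×10¹⁹/6.022×10²³ = 8.167×10⁻⁵ mol.
Photons absorbed: 0.572 × 8.167×10⁻⁵ = 4.672×10⁻⁵ mol.
Product formed: 0.951 × 4.672×10⁻⁵ = 4.443×10⁻⁵ mol.
Rate: 4.443×10⁻⁵ mol / (2832 s × 0.115 L) = 1.4×10⁻⁷ M s⁻¹.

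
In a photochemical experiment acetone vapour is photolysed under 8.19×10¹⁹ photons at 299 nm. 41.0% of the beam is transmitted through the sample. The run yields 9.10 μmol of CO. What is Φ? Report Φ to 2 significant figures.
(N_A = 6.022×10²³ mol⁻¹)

Φ = 0.11

Product: 9.10 μmol = 9.10×10⁻⁶ mol.
Moles of photons: 8.19×10¹⁹ / 6.022×10²³ = 1.360×10⁻⁴ mol.
Fraction absorbed: 1 − 41.0/100 = 0.5900.
Photons absorbed: 0.5900 × 1.360×10⁻⁴ = 8.024×10⁻⁵ mol.
Φ = 9.10×10⁻⁶ mol / 8.024×10⁻⁵ mol photons = 0.11.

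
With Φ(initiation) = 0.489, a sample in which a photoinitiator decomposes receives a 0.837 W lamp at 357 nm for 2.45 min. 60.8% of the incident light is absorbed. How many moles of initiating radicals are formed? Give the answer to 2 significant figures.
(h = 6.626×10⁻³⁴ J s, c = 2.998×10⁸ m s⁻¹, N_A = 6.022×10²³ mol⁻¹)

Photon energy at 357 nm: hc/λ = (6.626×10⁻³⁴)(2.998×10⁸)/(357×10⁻⁹) = 5.564×10⁻¹⁹ J.
Energy delivered: (0.837 W)(147 s) = 123.0 J.
Photons incident: 123.0 / 5.564×10⁻¹⁹ = 2.211×10²⁰, i.e. 2.211×10²⁰/6.022×10²³ = 3.672×10⁻⁴ mol.
Photons absorbed: 0.608 × 3.672×10⁻⁴ = 2.233×10⁻⁴ mol.
Product: Φ × n_abs = 0.489 × 2.233×10⁻⁴ = 1.092×10⁻⁴ mol.

1.1×10⁻⁴ mol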